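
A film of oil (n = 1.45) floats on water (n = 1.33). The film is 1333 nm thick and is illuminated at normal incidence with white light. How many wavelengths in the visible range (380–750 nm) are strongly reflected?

Top surface (1.0 → 1.45): reflection off a higher-index medium gives a half-wave phase shift.
At the lower boundary (n = 1.45 to n = 1.33) the reflected ray undergoes no phase shift.
Exactly one π shift → a net half-wave offset.
With one net inversion, constructive interference in reflection requires 2 n t = (m + ½) λ.
λ = 2 n t / (m + ½) = 3866 / (m + ½) nm.
m=4: 859 nm (IR); m=5: 703 nm (visible); m=6: 595 nm (visible); m=7: 515 nm (visible); m=8: 455 nm (visible); m=9: 407 nm (visible); m=10: 368 nm (UV).

5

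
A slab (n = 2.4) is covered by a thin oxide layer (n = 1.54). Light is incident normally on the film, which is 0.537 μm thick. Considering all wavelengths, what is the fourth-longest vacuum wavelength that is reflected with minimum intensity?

Ray reflecting at the top interface goes from n = 1.0 toward n = 1.54: a half-wave phase shift.
At the lower boundary (n = 1.54 to n = 2.4) the reflected ray undergoes a half-wave phase shift.
Zero or two π shifts → no net half-wave offset.
So the condition for destructive reflection is 2 n t = (m + ½) λ.
λ = 2 n t / (m + ½). The fourth-longest wavelength is m = 3: λ = 2 × 1.54 × 537 / 3.50 = 473 nm.

473 nm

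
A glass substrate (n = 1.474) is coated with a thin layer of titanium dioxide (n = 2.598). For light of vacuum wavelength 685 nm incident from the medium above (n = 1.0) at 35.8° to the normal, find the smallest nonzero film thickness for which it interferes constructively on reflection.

67.7 nm

Top surface (1.0 → 2.598): reflection off a higher-index medium gives a half-wave phase shift.
Bottom surface (2.598 → 1.474): reflection off a lower-index medium gives no phase shift.
Exactly one π shift → a net half-wave offset.
With one net inversion, constructive interference in reflection requires 2 n t cos θ_r = (m + ½) λ.
Snell's law: 1.0 sin 35.8° = 2.598 sin θ_r → sin θ_r = 0.225, cos θ_r = 0.974.
Minimum at m = 0: t = λ / (4 n cos θ_r) = 685 / (4 × 2.598 × 0.974) = 67.7 nm.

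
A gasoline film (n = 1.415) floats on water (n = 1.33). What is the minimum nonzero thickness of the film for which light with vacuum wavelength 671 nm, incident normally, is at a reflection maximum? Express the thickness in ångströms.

1186 Å

At the upper boundary (n = 1.0 to n = 1.415) the reflected ray undergoes a half-wave phase shift.
Ray reflecting at the bottom interface goes from n = 1.415 toward n = 1.33: no phase shift.
Exactly one π shift → a net half-wave offset.
With one net inversion, constructive interference in reflection requires 2 n t = (m + ½) λ.
Minimum at m = 0: t = λ / (4 n) = 671 / (4 × 1.415) = 119 nm.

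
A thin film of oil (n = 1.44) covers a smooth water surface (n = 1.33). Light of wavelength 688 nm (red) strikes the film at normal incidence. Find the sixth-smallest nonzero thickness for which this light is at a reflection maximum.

At the upper boundary (n = 1.0 to n = 1.44) the reflected ray undergoes a half-wave phase shift.
Bottom surface (1.44 → 1.33): reflection off a lower-index medium gives no phase shift.
Net: one phase inversion between the two reflected rays.
With one net inversion, constructive interference in reflection requires 2 n t = (m + ½) λ.
The sixth-smallest nonzero thickness corresponds to m = 5: t = (m + ½) λ / (2 n) = 5.50 × 688 / (2 × 1.44) = 1314 nm.

1314 nm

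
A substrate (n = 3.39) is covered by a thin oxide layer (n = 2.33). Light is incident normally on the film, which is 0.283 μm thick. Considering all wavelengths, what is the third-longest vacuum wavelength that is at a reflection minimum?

At the upper boundary (n = 1.0 to n = 2.33) the reflected ray undergoes a half-wave phase shift.
At the lower boundary (n = 2.33 to n = 3.39) the reflected ray undergoes a half-wave phase shift.
Net: no relative phase inversion (both shifts match).
For weak reflection here: 2 n t = (m + ½) λ.
λ = 2 n t / (m + ½). The third-longest wavelength is m = 2: λ = 2 × 2.33 × 283 / 2.50 = 528 nm.

528 nm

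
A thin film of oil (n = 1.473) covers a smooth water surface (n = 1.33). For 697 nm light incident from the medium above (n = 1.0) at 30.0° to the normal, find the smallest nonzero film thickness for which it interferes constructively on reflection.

126 nm

Top surface (1.0 → 1.473): reflection off a higher-index medium gives a half-wave phase shift.
Bottom surface (1.473 → 1.33): reflection off a lower-index medium gives no phase shift.
Exactly one π shift → a net half-wave offset.
With one net inversion, constructive interference in reflection requires 2 n t cos θ_r = (m + ½) λ.
Snell's law: 1.0 sin 30.0° = 1.473 sin θ_r → sin θ_r = 0.339, cos θ_r = 0.941.
Minimum at m = 0: t = λ / (4 n cos θ_r) = 697 / (4 × 1.473 × 0.941) = 126 nm.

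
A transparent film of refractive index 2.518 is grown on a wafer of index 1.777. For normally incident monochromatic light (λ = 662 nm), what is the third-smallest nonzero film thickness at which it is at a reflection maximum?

Ray reflecting at the top interface goes from n = 1.0 toward n = 2.518: a half-wave phase shift.
Bottom surface (2.518 → 1.777): reflection off a lower-index medium gives no phase shift.
Net: one phase inversion between the two reflected rays.
With one net inversion, constructive interference in reflection requires 2 n t = (m + ½) λ.
The third-smallest nonzero thickness corresponds to m = 2: t = (m + ½) λ / (2 n) = 2.50 × 662 / (2 × 2.518) = 329 nm.

329 nm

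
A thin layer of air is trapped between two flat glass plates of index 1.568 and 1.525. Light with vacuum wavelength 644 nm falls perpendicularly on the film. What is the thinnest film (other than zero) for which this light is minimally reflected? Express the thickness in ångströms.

Ray reflecting at the top interface goes from n = 1.568 toward n = 1.0: no phase shift.
Bottom surface (1.0 → 1.525): reflection off a higher-index medium gives a half-wave phase shift.
Exactly one π shift → a net half-wave offset.
So the condition for destructive reflection is 2 n t = m λ.
Minimum nonzero at m = 1: t = λ / (2 n) = 644 / (2 × 1.0) = 322 nm.

3220 Å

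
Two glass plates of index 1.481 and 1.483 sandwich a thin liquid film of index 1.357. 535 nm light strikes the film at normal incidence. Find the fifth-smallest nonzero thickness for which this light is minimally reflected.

986 nm

Ray reflecting at the top interface goes from n = 1.481 toward n = 1.357: no phase shift.
Bottom surface (1.357 → 1.483): reflection off a higher-index medium gives a half-wave phase shift.
The two reflections differ by half a wavelength.
With one net inversion, destructive interference in reflection requires 2 n t = m λ.
The fifth-smallest nonzero thickness corresponds to m = 5: t = m λ / (2 n) = 5.00 × 535 / (2 × 1.357) = 986 nm.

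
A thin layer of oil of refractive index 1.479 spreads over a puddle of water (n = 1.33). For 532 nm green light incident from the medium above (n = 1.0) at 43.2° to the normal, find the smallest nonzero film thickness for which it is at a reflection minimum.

203 nm

Top surface (1.0 → 1.479): reflection off a higher-index medium gives a half-wave phase shift.
At the lower boundary (n = 1.479 to n = 1.33) the reflected ray undergoes no phase shift.
The two reflections differ by half a wavelength.
For weak reflection here: 2 n t cos θ_r = m λ.
Snell's law: 1.0 sin 43.2° = 1.479 sin θ_r → sin θ_r = 0.463, cos θ_r = 0.886.
Minimum nonzero at m = 1: t = λ / (2 n cos θ_r) = 532 / (2 × 1.479 × 0.886) = 203 nm.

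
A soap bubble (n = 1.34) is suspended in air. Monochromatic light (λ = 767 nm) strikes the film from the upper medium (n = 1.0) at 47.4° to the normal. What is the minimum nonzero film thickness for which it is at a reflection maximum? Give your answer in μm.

At the upper boundary (n = 1.0 to n = 1.34) the reflected ray undergoes a half-wave phase shift.
At the lower boundary (n = 1.34 to n = 1.0) the reflected ray undergoes no phase shift.
Net: one phase inversion between the two reflected rays.
For maximum reflection here: 2 n t cos θ_r = (m + ½) λ.
Snell's law: 1.0 sin 47.4° = 1.34 sin θ_r → sin θ_r = 0.549, cos θ_r = 0.836.
Minimum at m = 0: t = λ / (4 n cos θ_r) = 767 / (4 × 1.34 × 0.836) = 171 nm.

0.171 μm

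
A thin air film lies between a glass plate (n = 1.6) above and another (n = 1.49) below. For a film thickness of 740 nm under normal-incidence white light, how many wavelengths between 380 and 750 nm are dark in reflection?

2

Ray reflecting at the top interface goes from n = 1.6 toward n = 1.0: no phase shift.
At the lower boundary (n = 1.0 to n = 1.49) the reflected ray undergoes a half-wave phase shift.
Exactly one π shift → a net half-wave offset.
With one net inversion, destructive interference in reflection requires 2 n t = m λ.
λ = 2 n t / m = 1480 / m nm.
m=1: 1480 nm (IR); m=2: 740 nm (visible); m=3: 493 nm (visible); m=4: 370 nm (UV).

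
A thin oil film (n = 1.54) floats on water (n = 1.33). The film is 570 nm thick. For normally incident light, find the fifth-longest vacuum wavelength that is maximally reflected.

Ray reflecting at the top interface goes from n = 1.0 toward n = 1.54: a half-wave phase shift.
Ray reflecting at the bottom interface goes from n = 1.54 toward n = 1.33: no phase shift.
Net: one phase inversion between the two reflected rays.
With one net inversion, constructive interference in reflection requires 2 n t = (m + ½) λ.
λ = 2 n t / (m + ½). The fifth-longest wavelength is m = 4: λ = 2 × 1.54 × 570 / 4.50 = 390 nm.

390 nm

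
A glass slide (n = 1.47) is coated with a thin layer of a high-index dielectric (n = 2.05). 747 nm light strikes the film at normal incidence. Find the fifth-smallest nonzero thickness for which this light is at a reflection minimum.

At the upper boundary (n = 1.0 to n = 2.05) the reflected ray undergoes a half-wave phase shift.
Bottom surface (2.05 → 1.47): reflection off a lower-index medium gives no phase shift.
The two reflections differ by half a wavelength.
So the condition for destructive reflection is 2 n t = m λ.
The fifth-smallest nonzero thickness corresponds to m = 5: t = m λ / (2 n) = 5.00 × 747 / (2 × 2.05) = 911 nm.

911 nm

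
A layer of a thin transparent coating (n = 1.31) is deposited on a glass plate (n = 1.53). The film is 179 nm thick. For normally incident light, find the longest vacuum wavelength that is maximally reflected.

Top surface (1.0 → 1.31): reflection off a higher-index medium gives a half-wave phase shift.
Bottom surface (1.31 → 1.53): reflection off a higher-index medium gives a half-wave phase shift.
Net: no relative phase inversion (both shifts match).
For maximum reflection here: 2 n t = m λ.
λ = 2 n t / m. The longest wavelength is m = 1: λ = 2 × 1.31 × 179 / 1.00 = 469 nm.

469 nm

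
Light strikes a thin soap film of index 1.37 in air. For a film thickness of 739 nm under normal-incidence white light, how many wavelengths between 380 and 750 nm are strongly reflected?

Ray reflecting at the top interface goes from n = 1.0 toward n = 1.37: a half-wave phase shift.
Ray reflecting at the bottom interface goes from n = 1.37 toward n = 1.0: no phase shift.
Net: one phase inversion between the two reflected rays.
For maximum reflection here: 2 n t = (m + ½) λ.
λ = 2 n t / (m + ½) = 2025 / (m + ½) nm.
m=2: 810 nm (IR); m=3: 579 nm (visible); m=4: 450 nm (visible); m=5: 368 nm (UV).

2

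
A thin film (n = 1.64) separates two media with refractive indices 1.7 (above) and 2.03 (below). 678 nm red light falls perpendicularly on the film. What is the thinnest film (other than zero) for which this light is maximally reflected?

Ray reflecting at the top interface goes from n = 1.7 toward n = 1.64: no phase shift.
Ray reflecting at the bottom interface goes from n = 1.64 toward n = 2.03: a half-wave phase shift.
Net: one phase inversion between the two reflected rays.
So the condition for constructive reflection is 2 n t = (m + ½) λ.
Minimum at m = 0: t = λ / (4 n) = 678 / (4 × 1.64) = 103 nm.

103 nm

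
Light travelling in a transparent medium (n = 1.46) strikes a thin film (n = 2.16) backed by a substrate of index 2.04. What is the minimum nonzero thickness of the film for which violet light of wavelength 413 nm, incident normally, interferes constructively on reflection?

47.8 nm

Ray reflecting at the top interface goes from n = 1.46 toward n = 2.16: a half-wave phase shift.
At the lower boundary (n = 2.16 to n = 2.04) the reflected ray undergoes no phase shift.
Exactly one π shift → a net half-wave offset.
With one net inversion, constructive interference in reflection requires 2 n t = (m + ½) λ.
Minimum at m = 0: t = λ / (4 n) = 413 / (4 × 2.16) = 47.8 nm.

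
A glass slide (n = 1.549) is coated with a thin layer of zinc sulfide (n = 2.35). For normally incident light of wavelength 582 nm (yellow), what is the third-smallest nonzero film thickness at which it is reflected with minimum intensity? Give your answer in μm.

At the upper boundary (n = 1.0 to n = 2.35) the reflected ray undergoes a half-wave phase shift.
Bottom surface (2.35 → 1.549): reflection off a lower-index medium gives no phase shift.
Net: one phase inversion between the two reflected rays.
For weak reflection here: 2 n t = m λ.
The third-smallest nonzero thickness corresponds to m = 3: t = m λ / (2 n) = 3.00 × 582 / (2 × 2.35) = 371 nm.

0.371 μm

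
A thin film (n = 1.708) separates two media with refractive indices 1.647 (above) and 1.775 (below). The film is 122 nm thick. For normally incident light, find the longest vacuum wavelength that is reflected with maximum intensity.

Ray reflecting at the top interface goes from n = 1.647 toward n = 1.708: a half-wave phase shift.
Ray reflecting at the bottom interface goes from n = 1.708 toward n = 1.775: a half-wave phase shift.
Zero or two π shifts → no net half-wave offset.
With no net inversion, constructive interference in reflection requires 2 n t = m λ.
λ = 2 n t / m. The longest wavelength is m = 1: λ = 2 × 1.708 × 122 / 1.00 = 417 nm.

417 nm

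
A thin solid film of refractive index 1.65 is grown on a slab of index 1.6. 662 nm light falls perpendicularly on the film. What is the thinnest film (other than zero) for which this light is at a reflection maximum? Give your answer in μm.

Top surface (1.0 → 1.65): reflection off a higher-index medium gives a half-wave phase shift.
Bottom surface (1.65 → 1.6): reflection off a lower-index medium gives no phase shift.
Net: one phase inversion between the two reflected rays.
With one net inversion, constructive interference in reflection requires 2 n t = (m + ½) λ.
Minimum at m = 0: t = λ / (4 n) = 662 / (4 × 1.65) = 100 nm.

0.100 μm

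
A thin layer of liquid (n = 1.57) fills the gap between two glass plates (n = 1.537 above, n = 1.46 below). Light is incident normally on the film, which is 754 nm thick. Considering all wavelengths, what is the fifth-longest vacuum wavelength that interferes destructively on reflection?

At the upper boundary (n = 1.537 to n = 1.57) the reflected ray undergoes a half-wave phase shift.
At the lower boundary (n = 1.57 to n = 1.46) the reflected ray undergoes no phase shift.
The two reflections differ by half a wavelength.
So the condition for destructive reflection is 2 n t = m λ.
λ = 2 n t / m. The fifth-longest wavelength is m = 5: λ = 2 × 1.57 × 754 / 5.00 = 474 nm.

474 nm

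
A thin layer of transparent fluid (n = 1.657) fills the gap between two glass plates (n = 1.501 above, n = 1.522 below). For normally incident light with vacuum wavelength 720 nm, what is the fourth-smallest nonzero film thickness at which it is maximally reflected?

760 nm

Ray reflecting at the top interface goes from n = 1.501 toward n = 1.657: a half-wave phase shift.
At the lower boundary (n = 1.657 to n = 1.522) the reflected ray undergoes no phase shift.
Exactly one π shift → a net half-wave offset.
With one net inversion, constructive interference in reflection requires 2 n t = (m + ½) λ.
The fourth-smallest nonzero thickness corresponds to m = 3: t = (m + ½) λ / (2 n) = 3.50 × 720 / (2 × 1.657) = 760 nm.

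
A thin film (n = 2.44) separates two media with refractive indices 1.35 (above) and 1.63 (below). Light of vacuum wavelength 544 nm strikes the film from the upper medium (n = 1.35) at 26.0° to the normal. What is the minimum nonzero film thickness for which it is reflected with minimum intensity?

Ray reflecting at the top interface goes from n = 1.35 toward n = 2.44: a half-wave phase shift.
Bottom surface (2.44 → 1.63): reflection off a lower-index medium gives no phase shift.
The two reflections differ by half a wavelength.
So the condition for destructive reflection is 2 n t cos θ_r = m λ.
Snell's law: 1.35 sin 26.0° = 2.44 sin θ_r → sin θ_r = 0.243, cos θ_r = 0.970.
Minimum nonzero at m = 1: t = λ / (2 n cos θ_r) = 544 / (2 × 2.44 × 0.970) = 115 nm.

115 nm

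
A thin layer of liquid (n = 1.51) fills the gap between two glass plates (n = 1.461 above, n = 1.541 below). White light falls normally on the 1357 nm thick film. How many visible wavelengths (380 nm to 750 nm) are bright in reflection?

5

At the upper boundary (n = 1.461 to n = 1.51) the reflected ray undergoes a half-wave phase shift.
Bottom surface (1.51 → 1.541): reflection off a higher-index medium gives a half-wave phase shift.
The two reflections carry the same phase change, so no net offset.
With no net inversion, constructive interference in reflection requires 2 n t = m λ.
λ = 2 n t / m = 4098 / m nm.
m=5: 820 nm (IR); m=6: 683 nm (visible); m=7: 585 nm (visible); m=8: 512 nm (visible); m=9: 455 nm (visible); m=10: 410 nm (visible); m=11: 373 nm (UV).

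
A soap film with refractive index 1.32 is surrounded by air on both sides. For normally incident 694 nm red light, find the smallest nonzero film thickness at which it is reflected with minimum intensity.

263 nm

Top surface (1.0 → 1.32): reflection off a higher-index medium gives a half-wave phase shift.
Ray reflecting at the bottom interface goes from n = 1.32 toward n = 1.0: no phase shift.
Net: one phase inversion between the two reflected rays.
With one net inversion, destructive interference in reflection requires 2 n t = m λ.
Minimum nonzero at m = 1: t = λ / (2 n) = 694 / (2 × 1.32) = 263 nm.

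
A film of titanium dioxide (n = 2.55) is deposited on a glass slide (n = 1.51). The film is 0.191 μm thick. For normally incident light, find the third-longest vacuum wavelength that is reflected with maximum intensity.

Ray reflecting at the top interface goes from n = 1.0 toward n = 2.55: a half-wave phase shift.
At the lower boundary (n = 2.55 to n = 1.51) the reflected ray undergoes no phase shift.
The two reflections differ by half a wavelength.
So the condition for constructive reflection is 2 n t = (m + ½) λ.
λ = 2 n t / (m + ½). The third-longest wavelength is m = 2: λ = 2 × 2.55 × 191 / 2.50 = 390 nm.

390 nm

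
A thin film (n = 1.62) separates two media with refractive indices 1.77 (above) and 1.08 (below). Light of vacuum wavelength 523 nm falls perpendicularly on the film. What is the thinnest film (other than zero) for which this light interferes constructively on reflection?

161 nm

Ray reflecting at the top interface goes from n = 1.77 toward n = 1.62: no phase shift.
Ray reflecting at the bottom interface goes from n = 1.62 toward n = 1.08: no phase shift.
Net: no relative phase inversion (both shifts match).
For strong reflection here: 2 n t = m λ.
Minimum nonzero at m = 1: t = λ / (2 n) = 523 / (2 × 1.62) = 161 nm.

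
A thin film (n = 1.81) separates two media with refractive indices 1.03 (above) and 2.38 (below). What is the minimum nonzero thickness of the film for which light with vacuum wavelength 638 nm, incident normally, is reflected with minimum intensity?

Top surface (1.03 → 1.81): reflection off a higher-index medium gives a half-wave phase shift.
Bottom surface (1.81 → 2.38): reflection off a higher-index medium gives a half-wave phase shift.
Zero or two π shifts → no net half-wave offset.
With no net inversion, destructive interference in reflection requires 2 n t = (m + ½) λ.
Minimum at m = 0: t = λ / (4 n) = 638 / (4 × 1.81) = 88.1 nm.

88.1 nm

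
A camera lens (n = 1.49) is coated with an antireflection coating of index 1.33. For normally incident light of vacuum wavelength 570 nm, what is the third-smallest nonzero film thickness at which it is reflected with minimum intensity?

At the upper boundary (n = 1.0 to n = 1.33) the reflected ray undergoes a half-wave phase shift.
At the lower boundary (n = 1.33 to n = 1.49) the reflected ray undergoes a half-wave phase shift.
Net: no relative phase inversion (both shifts match).
For minimum reflection here: 2 n t = (m + ½) λ.
The third-smallest nonzero thickness corresponds to m = 2: t = (m + ½) λ / (2 n) = 2.50 × 570 / (2 × 1.33) = 536 nm.

536 nm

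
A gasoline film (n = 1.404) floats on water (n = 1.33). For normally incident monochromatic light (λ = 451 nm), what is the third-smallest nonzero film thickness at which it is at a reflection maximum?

Ray reflecting at the top interface goes from n = 1.0 toward n = 1.404: a half-wave phase shift.
At the lower boundary (n = 1.404 to n = 1.33) the reflected ray undergoes no phase shift.
Exactly one π shift → a net half-wave offset.
So the condition for constructive reflection is 2 n t = (m + ½) λ.
The third-smallest nonzero thickness corresponds to m = 2: t = (m + ½) λ / (2 n) = 2.50 × 451 / (2 × 1.404) = 402 nm.

402 nm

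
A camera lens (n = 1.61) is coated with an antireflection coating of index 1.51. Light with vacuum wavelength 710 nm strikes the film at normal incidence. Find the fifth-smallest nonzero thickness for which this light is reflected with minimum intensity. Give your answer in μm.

At the upper boundary (n = 1.0 to n = 1.51) the reflected ray undergoes a half-wave phase shift.
Bottom surface (1.51 → 1.61): reflection off a higher-index medium gives a half-wave phase shift.
Zero or two π shifts → no net half-wave offset.
So the condition for destructive reflection is 2 n t = (m + ½) λ.
The fifth-smallest nonzero thickness corresponds to m = 4: t = (m + ½) λ / (2 n) = 4.50 × 710 / (2 × 1.51) = 1058 nm.

1.06 μm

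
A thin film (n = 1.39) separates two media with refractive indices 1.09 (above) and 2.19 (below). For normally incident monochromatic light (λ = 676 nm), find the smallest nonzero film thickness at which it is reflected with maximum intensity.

Top surface (1.09 → 1.39): reflection off a higher-index medium gives a half-wave phase shift.
Bottom surface (1.39 → 2.19): reflection off a higher-index medium gives a half-wave phase shift.
Net: no relative phase inversion (both shifts match).
With no net inversion, constructive interference in reflection requires 2 n t = m λ.
Minimum nonzero at m = 1: t = λ / (2 n) = 676 / (2 × 1.39) = 243 nm.

243 nm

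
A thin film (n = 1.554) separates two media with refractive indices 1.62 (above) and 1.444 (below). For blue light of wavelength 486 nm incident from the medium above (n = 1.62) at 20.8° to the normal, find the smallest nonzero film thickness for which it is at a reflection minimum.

84.2 nm

Ray reflecting at the top interface goes from n = 1.62 toward n = 1.554: no phase shift.
At the lower boundary (n = 1.554 to n = 1.444) the reflected ray undergoes no phase shift.
Net: no relative phase inversion (both shifts match).
With no net inversion, destructive interference in reflection requires 2 n t cos θ_r = (m + ½) λ.
Snell's law: 1.62 sin 20.8° = 1.554 sin θ_r → sin θ_r = 0.370, cos θ_r = 0.929.
Minimum at m = 0: t = λ / (4 n cos θ_r) = 486 / (4 × 1.554 × 0.929) = 84.2 nm.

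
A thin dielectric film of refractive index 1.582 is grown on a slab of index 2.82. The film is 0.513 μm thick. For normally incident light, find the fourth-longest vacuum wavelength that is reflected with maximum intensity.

Top surface (1.0 → 1.582): reflection off a higher-index medium gives a half-wave phase shift.
At the lower boundary (n = 1.582 to n = 2.82) the reflected ray undergoes a half-wave phase shift.
The two reflections carry the same phase change, so no net offset.
With no net inversion, constructive interference in reflection requires 2 n t = m λ.
λ = 2 n t / m. The fourth-longest wavelength is m = 4: λ = 2 × 1.582 × 513 / 4.00 = 406 nm.

406 nm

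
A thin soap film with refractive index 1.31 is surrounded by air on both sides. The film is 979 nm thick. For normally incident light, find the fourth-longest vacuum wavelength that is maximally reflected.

733 nm

At the upper boundary (n = 1.0 to n = 1.31) the reflected ray undergoes a half-wave phase shift.
Ray reflecting at the bottom interface goes from n = 1.31 toward n = 1.0: no phase shift.
Net: one phase inversion between the two reflected rays.
With one net inversion, constructive interference in reflection requires 2 n t = (m + ½) λ.
λ = 2 n t / (m + ½). The fourth-longest wavelength is m = 3: λ = 2 × 1.31 × 979 / 3.50 = 733 nm.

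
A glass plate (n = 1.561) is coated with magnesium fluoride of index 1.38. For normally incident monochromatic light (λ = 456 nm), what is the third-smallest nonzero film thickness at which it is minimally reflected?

At the upper boundary (n = 1.0 to n = 1.38) the reflected ray undergoes a half-wave phase shift.
Ray reflecting at the bottom interface goes from n = 1.38 toward n = 1.561: a half-wave phase shift.
Net: no relative phase inversion (both shifts match).
With no net inversion, destructive interference in reflection requires 2 n t = (m + ½) λ.
The third-smallest nonzero thickness corresponds to m = 2: t = (m + ½) λ / (2 n) = 2.50 × 456 / (2 × 1.38) = 413 nm.

413 nm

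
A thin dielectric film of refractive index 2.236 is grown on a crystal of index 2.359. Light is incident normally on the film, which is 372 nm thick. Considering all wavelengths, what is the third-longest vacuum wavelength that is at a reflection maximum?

Top surface (1.0 → 2.236): reflection off a higher-index medium gives a half-wave phase shift.
At the lower boundary (n = 2.236 to n = 2.359) the reflected ray undergoes a half-wave phase shift.
Zero or two π shifts → no net half-wave offset.
With no net inversion, constructive interference in reflection requires 2 n t = m λ.
λ = 2 n t / m. The third-longest wavelength is m = 3: λ = 2 × 2.236 × 372 / 3.00 = 555 nm.

555 nm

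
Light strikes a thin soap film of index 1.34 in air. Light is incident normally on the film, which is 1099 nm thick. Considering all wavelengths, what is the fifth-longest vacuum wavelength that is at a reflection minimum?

Top surface (1.0 → 1.34): reflection off a higher-index medium gives a half-wave phase shift.
Ray reflecting at the bottom interface goes from n = 1.34 toward n = 1.0: no phase shift.
The two reflections differ by half a wavelength.
So the condition for destructive reflection is 2 n t = m λ.
λ = 2 n t / m. The fifth-longest wavelength is m = 5: λ = 2 × 1.34 × 1099 / 5.00 = 589 nm.

589 nm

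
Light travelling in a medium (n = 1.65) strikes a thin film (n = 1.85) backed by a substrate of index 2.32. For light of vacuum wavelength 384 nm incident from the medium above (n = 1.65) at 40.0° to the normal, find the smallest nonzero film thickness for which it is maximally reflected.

Top surface (1.65 → 1.85): reflection off a higher-index medium gives a half-wave phase shift.
Ray reflecting at the bottom interface goes from n = 1.85 toward n = 2.32: a half-wave phase shift.
The two reflections carry the same phase change, so no net offset.
With no net inversion, constructive interference in reflection requires 2 n t cos θ_r = m λ.
Snell's law: 1.65 sin 40.0° = 1.85 sin θ_r → sin θ_r = 0.573, cos θ_r = 0.819.
Minimum nonzero at m = 1: t = λ / (2 n cos θ_r) = 384 / (2 × 1.85 × 0.819) = 127 nm.

127 nm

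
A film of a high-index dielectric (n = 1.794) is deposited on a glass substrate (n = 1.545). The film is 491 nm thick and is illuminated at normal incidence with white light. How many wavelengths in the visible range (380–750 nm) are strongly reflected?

3

Top surface (1.0 → 1.794): reflection off a higher-index medium gives a half-wave phase shift.
Ray reflecting at the bottom interface goes from n = 1.794 toward n = 1.545: no phase shift.
Exactly one π shift → a net half-wave offset.
With one net inversion, constructive interference in reflection requires 2 n t = (m + ½) λ.
λ = 2 n t / (m + ½) = 1762 / (m + ½) nm.
m=1: 1174 nm (IR); m=2: 705 nm (visible); m=3: 503 nm (visible); m=4: 391 nm (visible); m=5: 320 nm (UV).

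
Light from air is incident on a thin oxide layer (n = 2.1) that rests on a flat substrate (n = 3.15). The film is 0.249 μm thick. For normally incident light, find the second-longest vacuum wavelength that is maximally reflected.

523 nm

Ray reflecting at the top interface goes from n = 1.0 toward n = 2.1: a half-wave phase shift.
Ray reflecting at the bottom interface goes from n = 2.1 toward n = 3.15: a half-wave phase shift.
Zero or two π shifts → no net half-wave offset.
For strong reflection here: 2 n t = m λ.
λ = 2 n t / m. The second-longest wavelength is m = 2: λ = 2 × 2.1 × 249 / 2.00 = 523 nm.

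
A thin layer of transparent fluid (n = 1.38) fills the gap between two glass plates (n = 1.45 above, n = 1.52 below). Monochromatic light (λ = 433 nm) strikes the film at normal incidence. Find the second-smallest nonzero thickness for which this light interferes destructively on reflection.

Ray reflecting at the top interface goes from n = 1.45 toward n = 1.38: no phase shift.
At the lower boundary (n = 1.38 to n = 1.52) the reflected ray undergoes a half-wave phase shift.
Net: one phase inversion between the two reflected rays.
With one net inversion, destructive interference in reflection requires 2 n t = m λ.
The second-smallest nonzero thickness corresponds to m = 2: t = m λ / (2 n) = 2.00 × 433 / (2 × 1.38) = 314 nm.

314 nm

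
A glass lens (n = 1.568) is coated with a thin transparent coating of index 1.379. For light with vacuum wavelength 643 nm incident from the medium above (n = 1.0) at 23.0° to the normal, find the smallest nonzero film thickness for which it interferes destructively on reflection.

122 nm

Ray reflecting at the top interface goes from n = 1.0 toward n = 1.379: a half-wave phase shift.
Ray reflecting at the bottom interface goes from n = 1.379 toward n = 1.568: a half-wave phase shift.
Zero or two π shifts → no net half-wave offset.
For minimum reflection here: 2 n t cos θ_r = (m + ½) λ.
Snell's law: 1.0 sin 23.0° = 1.379 sin θ_r → sin θ_r = 0.283, cos θ_r = 0.959.
Minimum at m = 0: t = λ / (4 n cos θ_r) = 643 / (4 × 1.379 × 0.959) = 122 nm.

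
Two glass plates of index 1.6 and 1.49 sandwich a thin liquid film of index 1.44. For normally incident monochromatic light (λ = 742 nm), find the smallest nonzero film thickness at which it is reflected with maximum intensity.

Top surface (1.6 → 1.44): reflection off a lower-index medium gives no phase shift.
Ray reflecting at the bottom interface goes from n = 1.44 toward n = 1.49: a half-wave phase shift.
Exactly one π shift → a net half-wave offset.
For bright reflection here: 2 n t = (m + ½) λ.
Minimum at m = 0: t = λ / (4 n) = 742 / (4 × 1.44) = 129 nm.

129 nm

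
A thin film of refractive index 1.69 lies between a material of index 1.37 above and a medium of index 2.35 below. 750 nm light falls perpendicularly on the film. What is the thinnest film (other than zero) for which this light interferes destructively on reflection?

111 nm

Ray reflecting at the top interface goes from n = 1.37 toward n = 1.69: a half-wave phase shift.
Bottom surface (1.69 → 2.35): reflection off a higher-index medium gives a half-wave phase shift.
Zero or two π shifts → no net half-wave offset.
So the condition for destructive reflection is 2 n t = (m + ½) λ.
Minimum at m = 0: t = λ / (4 n) = 750 / (4 × 1.69) = 111 nm.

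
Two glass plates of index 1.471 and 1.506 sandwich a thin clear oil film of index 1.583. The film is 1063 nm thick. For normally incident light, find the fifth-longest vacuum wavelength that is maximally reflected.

748 nm

At the upper boundary (n = 1.471 to n = 1.583) the reflected ray undergoes a half-wave phase shift.
Bottom surface (1.583 → 1.506): reflection off a lower-index medium gives no phase shift.
Net: one phase inversion between the two reflected rays.
So the condition for constructive reflection is 2 n t = (m + ½) λ.
λ = 2 n t / (m + ½). The fifth-longest wavelength is m = 4: λ = 2 × 1.583 × 1063 / 4.50 = 748 nm.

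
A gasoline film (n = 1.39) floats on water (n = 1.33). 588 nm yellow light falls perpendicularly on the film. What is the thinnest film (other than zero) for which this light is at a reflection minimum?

212 nm

Ray reflecting at the top interface goes from n = 1.0 toward n = 1.39: a half-wave phase shift.
Ray reflecting at the bottom interface goes from n = 1.39 toward n = 1.33: no phase shift.
Net: one phase inversion between the two reflected rays.
For weak reflection here: 2 n t = m λ.
Minimum nonzero at m = 1: t = λ / (2 n) = 588 / (2 × 1.39) = 212 nm.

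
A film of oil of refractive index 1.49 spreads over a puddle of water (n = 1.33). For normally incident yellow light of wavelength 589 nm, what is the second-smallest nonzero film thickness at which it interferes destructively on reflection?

395 nm

At the upper boundary (n = 1.0 to n = 1.49) the reflected ray undergoes a half-wave phase shift.
At the lower boundary (n = 1.49 to n = 1.33) the reflected ray undergoes no phase shift.
Exactly one π shift → a net half-wave offset.
For weak reflection here: 2 n t = m λ.
The second-smallest nonzero thickness corresponds to m = 2: t = m λ / (2 n) = 2.00 × 589 / (2 × 1.49) = 395 nm.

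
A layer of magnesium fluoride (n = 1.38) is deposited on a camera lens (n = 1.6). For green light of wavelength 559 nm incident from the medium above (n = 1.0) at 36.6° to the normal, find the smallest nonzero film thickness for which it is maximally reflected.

225 nm

Ray reflecting at the top interface goes from n = 1.0 toward n = 1.38: a half-wave phase shift.
Ray reflecting at the bottom interface goes from n = 1.38 toward n = 1.6: a half-wave phase shift.
The two reflections carry the same phase change, so no net offset.
For strong reflection here: 2 n t cos θ_r = m λ.
Snell's law: 1.0 sin 36.6° = 1.38 sin θ_r → sin θ_r = 0.432, cos θ_r = 0.902.
Minimum nonzero at m = 1: t = λ / (2 n cos θ_r) = 559 / (2 × 1.38 × 0.902) = 225 nm.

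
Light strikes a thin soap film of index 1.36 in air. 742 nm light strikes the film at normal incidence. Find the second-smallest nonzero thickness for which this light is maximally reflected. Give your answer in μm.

0.409 μm

Ray reflecting at the top interface goes from n = 1.0 toward n = 1.36: a half-wave phase shift.
At the lower boundary (n = 1.36 to n = 1.0) the reflected ray undergoes no phase shift.
Exactly one π shift → a net half-wave offset.
For strong reflection here: 2 n t = (m + ½) λ.
The second-smallest nonzero thickness corresponds to m = 1: t = (m + ½) λ / (2 n) = 1.50 × 742 / (2 × 1.36) = 409 nm.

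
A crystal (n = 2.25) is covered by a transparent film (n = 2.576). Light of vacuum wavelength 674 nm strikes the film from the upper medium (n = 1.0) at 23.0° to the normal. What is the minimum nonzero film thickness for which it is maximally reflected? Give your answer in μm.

Top surface (1.0 → 2.576): reflection off a higher-index medium gives a half-wave phase shift.
Bottom surface (2.576 → 2.25): reflection off a lower-index medium gives no phase shift.
Exactly one π shift → a net half-wave offset.
So the condition for constructive reflection is 2 n t cos θ_r = (m + ½) λ.
Snell's law: 1.0 sin 23.0° = 2.576 sin θ_r → sin θ_r = 0.152, cos θ_r = 0.988.
Minimum at m = 0: t = λ / (4 n cos θ_r) = 674 / (4 × 2.576 × 0.988) = 66.2 nm.

0.0662 μm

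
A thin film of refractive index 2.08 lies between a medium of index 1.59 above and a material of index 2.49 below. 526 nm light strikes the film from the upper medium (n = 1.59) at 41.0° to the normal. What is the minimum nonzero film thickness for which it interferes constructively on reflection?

Ray reflecting at the top interface goes from n = 1.59 toward n = 2.08: a half-wave phase shift.
At the lower boundary (n = 2.08 to n = 2.49) the reflected ray undergoes a half-wave phase shift.
The two reflections carry the same phase change, so no net offset.
For bright reflection here: 2 n t cos θ_r = m λ.
Snell's law: 1.59 sin 41.0° = 2.08 sin θ_r → sin θ_r = 0.502, cos θ_r = 0.865.
Minimum nonzero at m = 1: t = λ / (2 n cos θ_r) = 526 / (2 × 2.08 × 0.865) = 146 nm.

146 nm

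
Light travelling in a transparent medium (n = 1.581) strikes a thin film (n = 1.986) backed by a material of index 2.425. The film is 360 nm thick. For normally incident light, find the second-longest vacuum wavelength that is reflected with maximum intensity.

715 nm

At the upper boundary (n = 1.581 to n = 1.986) the reflected ray undergoes a half-wave phase shift.
Bottom surface (1.986 → 2.425): reflection off a higher-index medium gives a half-wave phase shift.
Zero or two π shifts → no net half-wave offset.
So the condition for constructive reflection is 2 n t = m λ.
λ = 2 n t / m. The second-longest wavelength is m = 2: λ = 2 × 1.986 × 360 / 2.00 = 715 nm.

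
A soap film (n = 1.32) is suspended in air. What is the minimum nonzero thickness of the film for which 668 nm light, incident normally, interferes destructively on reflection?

253 nm

Ray reflecting at the top interface goes from n = 1.0 toward n = 1.32: a half-wave phase shift.
At the lower boundary (n = 1.32 to n = 1.0) the reflected ray undergoes no phase shift.
Exactly one π shift → a net half-wave offset.
So the condition for destructive reflection is 2 n t = m λ.
Minimum nonzero at m = 1: t = λ / (2 n) = 668 / (2 × 1.32) = 253 nm.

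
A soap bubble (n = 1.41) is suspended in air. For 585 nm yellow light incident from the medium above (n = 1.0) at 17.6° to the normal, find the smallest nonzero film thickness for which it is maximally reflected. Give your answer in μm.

Ray reflecting at the top interface goes from n = 1.0 toward n = 1.41: a half-wave phase shift.
Bottom surface (1.41 → 1.0): reflection off a lower-index medium gives no phase shift.
The two reflections differ by half a wavelength.
For strong reflection here: 2 n t cos θ_r = (m + ½) λ.
Snell's law: 1.0 sin 17.6° = 1.41 sin θ_r → sin θ_r = 0.214, cos θ_r = 0.977.
Minimum at m = 0: t = λ / (4 n cos θ_r) = 585 / (4 × 1.41 × 0.977) = 106 nm.

0.106 μm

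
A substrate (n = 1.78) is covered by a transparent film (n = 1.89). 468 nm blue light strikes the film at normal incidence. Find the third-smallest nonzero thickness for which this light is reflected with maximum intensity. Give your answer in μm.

Ray reflecting at the top interface goes from n = 1.0 toward n = 1.89: a half-wave phase shift.
At the lower boundary (n = 1.89 to n = 1.78) the reflected ray undergoes no phase shift.
Exactly one π shift → a net half-wave offset.
For maximum reflection here: 2 n t = (m + ½) λ.
The third-smallest nonzero thickness corresponds to m = 2: t = (m + ½) λ / (2 n) = 2.50 × 468 / (2 × 1.89) = 310 nm.

0.310 μm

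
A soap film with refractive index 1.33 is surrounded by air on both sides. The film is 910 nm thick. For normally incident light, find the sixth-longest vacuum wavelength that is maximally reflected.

Ray reflecting at the top interface goes from n = 1.0 toward n = 1.33: a half-wave phase shift.
At the lower boundary (n = 1.33 to n = 1.0) the reflected ray undergoes no phase shift.
Net: one phase inversion between the two reflected rays.
With one net inversion, constructive interference in reflection requires 2 n t = (m + ½) λ.
λ = 2 n t / (m + ½). The sixth-longest wavelength is m = 5: λ = 2 × 1.33 × 910 / 5.50 = 440 nm.

440 nm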